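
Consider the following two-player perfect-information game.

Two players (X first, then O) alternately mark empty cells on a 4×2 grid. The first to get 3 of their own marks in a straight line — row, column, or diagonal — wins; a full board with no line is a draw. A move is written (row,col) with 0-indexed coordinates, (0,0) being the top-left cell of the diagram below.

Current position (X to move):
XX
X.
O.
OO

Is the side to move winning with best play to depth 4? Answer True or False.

X winning at [XX/X./O./OO]: False

[XX/X./O./OO] X move#1: (1,1):+0/XX/XX/O./OO*, (2,1):+0/XX/X./OX/OO
[XX/XX/O./OO] O move#2: (2,1):+0/XX/XX/OO/OO*
[XX/XX/OO/OO] end (terminal +0, X#3); searched XX/X./O./OO to 4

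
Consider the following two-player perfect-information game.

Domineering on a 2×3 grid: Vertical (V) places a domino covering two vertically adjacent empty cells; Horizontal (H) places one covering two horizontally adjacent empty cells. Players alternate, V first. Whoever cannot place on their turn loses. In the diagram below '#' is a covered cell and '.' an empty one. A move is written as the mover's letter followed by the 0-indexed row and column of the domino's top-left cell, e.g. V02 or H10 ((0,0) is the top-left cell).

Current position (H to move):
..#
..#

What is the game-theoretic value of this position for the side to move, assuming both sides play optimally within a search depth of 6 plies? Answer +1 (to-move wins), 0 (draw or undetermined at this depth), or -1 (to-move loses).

value(..#/..#, H) = +1

[..#/..#] H move#1: H00:+1/###/..#*, H10:+1/..#/###
[###/..#] end (terminal -1, V#2); searched ..#/..# to 6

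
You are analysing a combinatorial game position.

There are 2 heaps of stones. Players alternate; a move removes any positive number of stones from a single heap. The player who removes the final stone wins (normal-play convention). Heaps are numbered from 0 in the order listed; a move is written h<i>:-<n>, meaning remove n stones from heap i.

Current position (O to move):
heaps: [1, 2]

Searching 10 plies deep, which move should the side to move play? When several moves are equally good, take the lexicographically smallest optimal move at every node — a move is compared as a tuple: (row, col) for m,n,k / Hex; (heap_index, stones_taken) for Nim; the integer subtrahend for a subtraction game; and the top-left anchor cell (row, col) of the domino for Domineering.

O's best at [(1,2)]: h1:-1

p1 O@[(1,2)]: h0:-1[(0,2)]-1 h1:-1[(1,1)]+1* h1:-2[(1,0)]-1
p2 X@[(1,1)]: h0:-1[(0,1)]-1* h1:-1[(1,0)]-1
p3 O@[(0,1)]: h1:-1[(0,0)]+1*
p4 X@[(0,0)] terminal -1; root [(1,2)] d10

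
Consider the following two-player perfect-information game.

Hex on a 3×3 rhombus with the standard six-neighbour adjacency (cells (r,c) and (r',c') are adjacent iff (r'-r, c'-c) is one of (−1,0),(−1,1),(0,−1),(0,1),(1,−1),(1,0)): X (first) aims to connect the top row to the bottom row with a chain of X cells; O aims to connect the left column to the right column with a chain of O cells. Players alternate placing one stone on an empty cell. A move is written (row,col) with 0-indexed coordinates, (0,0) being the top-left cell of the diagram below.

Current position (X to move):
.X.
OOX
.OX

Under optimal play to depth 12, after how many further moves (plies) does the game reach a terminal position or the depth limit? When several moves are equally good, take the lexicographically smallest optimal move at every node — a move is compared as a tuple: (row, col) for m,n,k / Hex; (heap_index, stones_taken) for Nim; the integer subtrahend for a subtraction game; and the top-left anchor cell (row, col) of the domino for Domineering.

ply 1, X at .X./OOX/.OX | (0,0)=-1→XX./OOX/.OX; (0,2)=+1→.XX/OOX/.OX*; (2,0)=-1→.X./OOX/XOX
ply 2: .XX/OOX/.OX is terminal -1 (O); from .X./OOX/.OX depth 12

PV length from [.X./OOX/.OX]: 1 ply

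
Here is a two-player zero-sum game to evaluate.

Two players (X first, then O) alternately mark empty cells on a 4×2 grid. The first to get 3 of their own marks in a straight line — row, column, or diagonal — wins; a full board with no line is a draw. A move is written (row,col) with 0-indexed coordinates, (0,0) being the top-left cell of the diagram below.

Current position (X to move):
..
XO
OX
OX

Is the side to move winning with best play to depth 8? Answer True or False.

X winning at [../XO/OX/OX]: False

[../XO/OX/OX] X move#1: (0,0):+0/X./XO/OX/OX*, (0,1):+0/.X/XO/OX/OX
[X./XO/OX/OX] O move#2: (0,1):+0/XO/XO/OX/OX*
[XO/XO/OX/OX] end (terminal +0, X#3); searched ../XO/OX/OX to 8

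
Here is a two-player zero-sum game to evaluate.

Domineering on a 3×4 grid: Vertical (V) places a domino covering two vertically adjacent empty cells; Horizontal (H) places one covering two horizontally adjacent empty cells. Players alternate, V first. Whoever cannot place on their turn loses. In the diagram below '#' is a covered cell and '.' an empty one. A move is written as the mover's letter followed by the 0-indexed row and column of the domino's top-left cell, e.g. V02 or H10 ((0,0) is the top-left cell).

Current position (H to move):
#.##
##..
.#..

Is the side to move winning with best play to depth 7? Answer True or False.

H winning at [#.##/##../.#..]: True

[#.##/##../.#..] H move#1: H12:+1/#.##/####/.#..*, H22:+1/#.##/##../.###
[#.##/####/.#..] end (terminal -1, V#2); searched #.##/##../.#.. to 7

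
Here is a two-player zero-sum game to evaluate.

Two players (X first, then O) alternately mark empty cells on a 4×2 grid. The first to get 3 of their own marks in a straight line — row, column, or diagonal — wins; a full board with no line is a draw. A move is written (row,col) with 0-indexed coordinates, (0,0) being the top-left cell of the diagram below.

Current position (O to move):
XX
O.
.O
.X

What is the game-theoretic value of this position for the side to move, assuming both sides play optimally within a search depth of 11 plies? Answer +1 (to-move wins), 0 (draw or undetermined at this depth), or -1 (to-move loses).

value(XX/O./.O/.X, O) = 0

[XX/O./.O/.X] O move#1: (1,1):+0/XX/OO/.O/.X*, (2,0):+0/XX/O./OO/.X, (3,0):+0/XX/O./.O/OX
[XX/OO/.O/.X] X move#2: (2,0):+0/XX/OO/XO/.X*, (3,0):+0/XX/OO/.O/XX
[XX/OO/XO/.X] O move#3: (3,0):+0/XX/OO/XO/OX*
[XX/OO/XO/OX] end (terminal +0, X#4); searched XX/O./.O/.X to 11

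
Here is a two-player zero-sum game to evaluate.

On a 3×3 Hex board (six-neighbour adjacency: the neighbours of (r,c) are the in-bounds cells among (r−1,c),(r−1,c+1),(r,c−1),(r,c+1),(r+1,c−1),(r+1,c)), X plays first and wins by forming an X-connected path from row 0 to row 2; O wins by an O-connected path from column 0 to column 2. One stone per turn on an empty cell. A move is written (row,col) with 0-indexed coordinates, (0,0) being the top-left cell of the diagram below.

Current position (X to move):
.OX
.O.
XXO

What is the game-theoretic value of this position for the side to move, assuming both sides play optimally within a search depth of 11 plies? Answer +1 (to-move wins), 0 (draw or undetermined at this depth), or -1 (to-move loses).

[.OX/.O./XXO] X move#1: (0,0):+1/XOX/.O./XXO*, (1,0):+1/.OX/XO./XXO, (1,2):+1/.OX/.OX/XXO
[XOX/.O./XXO] O move#2: (1,0):-1/XOX/OO./XXO*, (1,2):-1/XOX/.OO/XXO
[XOX/OO./XXO] X move#3: (1,2):+1/XOX/OOX/XXO*
[XOX/OOX/XXO] end (terminal -1, O#4); searched .OX/.O./XXO to 11

value(.OX/.O./XXO, X) = +1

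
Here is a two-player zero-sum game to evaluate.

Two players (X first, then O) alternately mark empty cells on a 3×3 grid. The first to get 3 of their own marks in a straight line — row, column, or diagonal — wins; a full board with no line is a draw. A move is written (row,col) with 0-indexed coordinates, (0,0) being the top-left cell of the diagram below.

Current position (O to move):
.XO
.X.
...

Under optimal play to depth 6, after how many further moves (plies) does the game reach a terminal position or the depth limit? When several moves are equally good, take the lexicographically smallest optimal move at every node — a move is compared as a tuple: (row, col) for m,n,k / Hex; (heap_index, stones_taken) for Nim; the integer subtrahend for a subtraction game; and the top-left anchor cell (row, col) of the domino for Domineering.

[.XO/.X./...] O move#1: (0,0):-1/OXO/.X./..., (1,0):-1/.XO/OX./..., (1,2):-1/.XO/.XO/..., (2,0):-1/.XO/.X./O.., (2,1):+0/.XO/.X./.O.*, (2,2):-1/.XO/.X./..O
[.XO/.X./.O.] X move#2: (0,0):-1/XXO/.X./.O., (1,0):+0/.XO/XX./.O.*, (1,2):+0/.XO/.XX/.O., (2,0):+0/.XO/.X./XO., (2,2):+0/.XO/.X./.OX
[.XO/XX./.O.] O move#3: (0,0):-1/OXO/XX./.O., (1,2):+0/.XO/XXO/.O.*, (2,0):-1/.XO/XX./OO., (2,2):-1/.XO/XX./.OO
[.XO/XXO/.O.] X move#4: (0,0):-1/XXO/XXO/.O., (2,0):-1/.XO/XXO/XO., (2,2):+0/.XO/XXO/.OX*
[.XO/XXO/.OX] O move#5: (0,0):+0/OXO/XXO/.OX*, (2,0):-1/.XO/XXO/OOX
[OXO/XXO/.OX] X move#6: (2,0):+0/OXO/XXO/XOX*
[OXO/XXO/XOX] end (terminal +0, O#7); searched .XO/.X./... to 6

PV length from [.XO/.X./...]: 6 plies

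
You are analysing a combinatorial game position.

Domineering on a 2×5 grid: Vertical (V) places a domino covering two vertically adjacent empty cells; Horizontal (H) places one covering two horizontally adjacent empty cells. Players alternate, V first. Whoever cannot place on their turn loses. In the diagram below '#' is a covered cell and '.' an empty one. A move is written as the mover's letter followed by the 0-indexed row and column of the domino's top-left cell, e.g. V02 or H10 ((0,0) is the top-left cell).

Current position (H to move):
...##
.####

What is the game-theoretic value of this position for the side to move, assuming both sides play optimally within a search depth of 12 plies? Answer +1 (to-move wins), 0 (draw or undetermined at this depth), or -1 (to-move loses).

p1 H@[...##/.####]: H00[##.##/.####]+1* H01[.####/.####]-1
p2 V@[##.##/.####] terminal -1; root [...##/.####] d12

value(...##/.####, H) = +1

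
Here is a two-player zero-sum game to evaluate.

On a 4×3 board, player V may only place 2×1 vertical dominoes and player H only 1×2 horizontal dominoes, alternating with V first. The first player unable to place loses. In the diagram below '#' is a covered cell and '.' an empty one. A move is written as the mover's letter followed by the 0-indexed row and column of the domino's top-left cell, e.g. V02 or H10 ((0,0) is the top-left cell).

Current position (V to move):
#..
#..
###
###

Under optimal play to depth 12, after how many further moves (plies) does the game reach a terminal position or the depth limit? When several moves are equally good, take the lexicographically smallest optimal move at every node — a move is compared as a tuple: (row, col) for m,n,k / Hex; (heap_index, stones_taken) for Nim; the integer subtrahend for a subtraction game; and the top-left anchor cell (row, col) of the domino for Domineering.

PV length from [#../#../###/###]: 1 ply

p1 V@[#../#../###/###]: V01[##./##./###/###]+1* V02[#.#/#.#/###/###]+1
p2 H@[##./##./###/###] terminal -1; root [#../#../###/###] d12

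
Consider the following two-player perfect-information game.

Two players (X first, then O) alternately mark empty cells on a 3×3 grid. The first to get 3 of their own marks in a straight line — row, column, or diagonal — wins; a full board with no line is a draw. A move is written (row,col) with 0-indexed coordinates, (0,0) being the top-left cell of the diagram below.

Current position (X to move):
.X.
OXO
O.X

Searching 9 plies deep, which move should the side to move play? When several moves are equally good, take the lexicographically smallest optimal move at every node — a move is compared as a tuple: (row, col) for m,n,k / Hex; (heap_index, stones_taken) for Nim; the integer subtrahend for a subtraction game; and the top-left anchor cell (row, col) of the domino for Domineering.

X's best at [.X./OXO/O.X]: (0,0)

p1 X@[.X./OXO/O.X]: (0,0)[XX./OXO/O.X]+1* (0,2)[.XX/OXO/O.X]-1 (2,1)[.X./OXO/OXX]+1
p2 O@[XX./OXO/O.X] terminal -1; root [.X./OXO/O.X] d9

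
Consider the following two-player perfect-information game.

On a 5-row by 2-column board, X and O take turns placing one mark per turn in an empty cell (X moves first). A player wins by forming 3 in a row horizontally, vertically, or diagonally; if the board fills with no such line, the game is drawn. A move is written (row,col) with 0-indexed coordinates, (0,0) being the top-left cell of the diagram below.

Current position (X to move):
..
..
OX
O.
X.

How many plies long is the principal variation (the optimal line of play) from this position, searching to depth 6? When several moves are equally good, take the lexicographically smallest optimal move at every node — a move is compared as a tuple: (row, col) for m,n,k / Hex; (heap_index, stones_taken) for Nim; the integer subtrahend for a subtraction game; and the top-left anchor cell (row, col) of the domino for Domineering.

PV length from [../../OX/O./X.]: 6 plies

ply 1, X at ../../OX/O./X. | (0,0)=-1→X./../OX/O./X.; (0,1)=-1→.X/../OX/O./X.; (1,0)=+0→../X./OX/O./X.*; (1,1)=-1→../.X/OX/O./X.; (3,1)=-1→../../OX/OX/X.; (4,1)=-1→../../OX/O./XX
ply 2, O at ../X./OX/O./X. | (0,0)=-1→O./X./OX/O./X.; (0,1)=-1→.O/X./OX/O./X.; (1,1)=+0→../XO/OX/O./X.*; (3,1)=+0→../X./OX/OO/X.; (4,1)=-1→../X./OX/O./XO
ply 3, X at ../XO/OX/O./X. | (0,0)=+0→X./XO/OX/O./X.*; (0,1)=+0→.X/XO/OX/O./X.; (3,1)=+0→../XO/OX/OX/X.; (4,1)=+0→../XO/OX/O./XX
ply 4, O at X./XO/OX/O./X. | (0,1)=+0→XO/XO/OX/O./X.*; (3,1)=+0→X./XO/OX/OO/X.; (4,1)=+0→X./XO/OX/O./XO
ply 5, X at XO/XO/OX/O./X. | (3,1)=+0→XO/XO/OX/OX/X.*; (4,1)=+0→XO/XO/OX/O./XX
ply 6, O at XO/XO/OX/OX/X. | (4,1)=+0→XO/XO/OX/OX/XO*
ply 7: XO/XO/OX/OX/XO is terminal +0 (X); from ../../OX/O./X. depth 6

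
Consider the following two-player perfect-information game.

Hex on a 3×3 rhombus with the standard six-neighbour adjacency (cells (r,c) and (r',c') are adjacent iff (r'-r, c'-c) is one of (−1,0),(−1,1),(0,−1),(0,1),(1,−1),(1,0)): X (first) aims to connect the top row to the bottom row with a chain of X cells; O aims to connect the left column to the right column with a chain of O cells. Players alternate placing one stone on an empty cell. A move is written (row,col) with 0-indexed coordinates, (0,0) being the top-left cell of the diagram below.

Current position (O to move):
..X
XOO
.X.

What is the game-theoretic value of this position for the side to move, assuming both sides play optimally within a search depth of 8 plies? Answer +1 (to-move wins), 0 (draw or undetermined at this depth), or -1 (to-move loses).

value(..X/XOO/.X., O) = +1

p1 O@[..X/XOO/.X.]: (0,0)[O.X/XOO/.X.]+1* (0,1)[.OX/XOO/.X.]+1 (2,0)[..X/XOO/OX.]+1 (2,2)[..X/XOO/.XO]-1
p2 X@[O.X/XOO/.X.]: (0,1)[OXX/XOO/.X.]-1* (2,0)[O.X/XOO/XX.]-1 (2,2)[O.X/XOO/.XX]-1
p3 O@[OXX/XOO/.X.]: (2,0)[OXX/XOO/OX.]+1* (2,2)[OXX/XOO/.XO]-1
p4 X@[OXX/XOO/OX.] terminal -1; root [..X/XOO/.X.] d8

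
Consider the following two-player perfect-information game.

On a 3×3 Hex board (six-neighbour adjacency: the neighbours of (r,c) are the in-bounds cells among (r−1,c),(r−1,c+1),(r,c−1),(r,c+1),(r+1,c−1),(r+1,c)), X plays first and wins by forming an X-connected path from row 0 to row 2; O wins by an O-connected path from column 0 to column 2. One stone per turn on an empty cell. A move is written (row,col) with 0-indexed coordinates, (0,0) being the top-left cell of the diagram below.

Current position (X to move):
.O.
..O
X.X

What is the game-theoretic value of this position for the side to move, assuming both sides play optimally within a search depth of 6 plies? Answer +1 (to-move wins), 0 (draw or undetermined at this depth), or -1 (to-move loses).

value(.O./..O/X.X, X) = -1

ply 1, X at .O./..O/X.X | (0,0)=-1→XO./..O/X.X*; (0,2)=-1→.OX/..O/X.X; (1,0)=-1→.O./X.O/X.X; (1,1)=-1→.O./.XO/X.X; (2,1)=-1→.O./..O/XXX
ply 2, O at XO./..O/X.X | (0,2)=-1→XOO/..O/X.X; (1,0)=+1→XO./O.O/X.X*; (1,1)=-1→XO./.OO/X.X; (2,1)=-1→XO./..O/XOX
ply 3, X at XO./O.O/X.X | (0,2)=-1→XOX/O.O/X.X*; (1,1)=-1→XO./OXO/X.X; (2,1)=-1→XO./O.O/XXX
ply 4, O at XOX/O.O/X.X | (1,1)=+1→XOX/OOO/X.X*; (2,1)=-1→XOX/O.O/XOX
ply 5: XOX/OOO/X.X is terminal -1 (X); from .O./..O/X.X depth 6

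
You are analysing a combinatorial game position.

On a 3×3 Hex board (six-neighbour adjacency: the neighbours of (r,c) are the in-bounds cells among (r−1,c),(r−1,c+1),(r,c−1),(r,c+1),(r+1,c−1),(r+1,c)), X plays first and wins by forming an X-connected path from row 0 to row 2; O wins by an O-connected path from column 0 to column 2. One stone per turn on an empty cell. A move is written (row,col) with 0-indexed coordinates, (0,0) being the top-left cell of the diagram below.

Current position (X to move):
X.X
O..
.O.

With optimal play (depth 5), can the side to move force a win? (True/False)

[X.X/O../.O.] X move#1: (0,1):-1/XXX/O../.O.*, (1,1):-1/X.X/OX./.O., (1,2):-1/X.X/O.X/.O., (2,0):-1/X.X/O../XO., (2,2):-1/X.X/O../.OX
[XXX/O../.O.] O move#2: (1,1):+1/XXX/OO./.O.*, (1,2):+1/XXX/O.O/.O., (2,0):+1/XXX/O../OO., (2,2):+1/XXX/O../.OO
[XXX/OO./.O.] X move#3: (1,2):-1/XXX/OOX/.O.*, (2,0):-1/XXX/OO./XO., (2,2):-1/XXX/OO./.OX
[XXX/OOX/.O.] O move#4: (2,0):-1/XXX/OOX/OO., (2,2):+1/XXX/OOX/.OO*
[XXX/OOX/.OO] end (terminal -1, X#5); searched X.X/O../.O. to 5

X winning at [X.X/O../.O.]: False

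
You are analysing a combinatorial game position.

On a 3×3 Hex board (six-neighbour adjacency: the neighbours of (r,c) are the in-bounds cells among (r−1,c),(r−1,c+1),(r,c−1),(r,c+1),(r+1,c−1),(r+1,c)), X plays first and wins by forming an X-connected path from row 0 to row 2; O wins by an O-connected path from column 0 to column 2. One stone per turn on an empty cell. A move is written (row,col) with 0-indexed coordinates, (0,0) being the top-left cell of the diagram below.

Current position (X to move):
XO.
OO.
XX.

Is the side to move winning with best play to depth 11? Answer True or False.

ply 1, X at XO./OO./XX. | (0,2)=-1→XOX/OO./XX.*; (1,2)=-1→XO./OOX/XX.; (2,2)=-1→XO./OO./XXX
ply 2, O at XOX/OO./XX. | (1,2)=+1→XOX/OOO/XX.*; (2,2)=-1→XOX/OO./XXO
ply 3: XOX/OOO/XX. is terminal -1 (X); from XO./OO./XX. depth 11

X winning at [XO./OO./XX.]: False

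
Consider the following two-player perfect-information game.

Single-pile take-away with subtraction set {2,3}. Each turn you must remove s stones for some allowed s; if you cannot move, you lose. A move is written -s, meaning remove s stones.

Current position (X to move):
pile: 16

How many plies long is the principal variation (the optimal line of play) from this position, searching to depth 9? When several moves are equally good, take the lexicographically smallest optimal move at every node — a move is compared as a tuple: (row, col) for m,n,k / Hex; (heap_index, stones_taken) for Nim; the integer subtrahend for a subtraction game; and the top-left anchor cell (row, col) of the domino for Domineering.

[16] X move#1: -2:-1/14*, -3:-1/13
[14] O move#2: -2:-1/12, -3:+1/11*
[11] X move#3: -2:-1/9*, -3:-1/8
[9] O move#4: -2:-1/7, -3:+1/6*
[6] X move#5: -2:-1/4*, -3:-1/3
[4] O move#6: -2:-1/2, -3:+1/1*
[1] end (terminal -1, X#7); searched 16 to 9

PV length from [16]: 6 plies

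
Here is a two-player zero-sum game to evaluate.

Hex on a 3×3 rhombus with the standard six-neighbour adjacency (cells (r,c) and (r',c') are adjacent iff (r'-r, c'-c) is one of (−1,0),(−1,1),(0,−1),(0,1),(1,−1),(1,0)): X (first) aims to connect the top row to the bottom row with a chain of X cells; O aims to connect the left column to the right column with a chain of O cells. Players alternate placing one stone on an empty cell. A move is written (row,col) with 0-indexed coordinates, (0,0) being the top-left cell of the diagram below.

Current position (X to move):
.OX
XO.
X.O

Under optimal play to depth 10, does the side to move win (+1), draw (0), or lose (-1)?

value(.OX/XO./X.O, X) = +1

p1 X@[.OX/XO./X.O]: (0,0)[XOX/XO./X.O]+1* (1,2)[.OX/XOX/X.O]+1 (2,1)[.OX/XO./XXO]+1
p2 O@[XOX/XO./X.O] terminal -1; root [.OX/XO./X.O] d10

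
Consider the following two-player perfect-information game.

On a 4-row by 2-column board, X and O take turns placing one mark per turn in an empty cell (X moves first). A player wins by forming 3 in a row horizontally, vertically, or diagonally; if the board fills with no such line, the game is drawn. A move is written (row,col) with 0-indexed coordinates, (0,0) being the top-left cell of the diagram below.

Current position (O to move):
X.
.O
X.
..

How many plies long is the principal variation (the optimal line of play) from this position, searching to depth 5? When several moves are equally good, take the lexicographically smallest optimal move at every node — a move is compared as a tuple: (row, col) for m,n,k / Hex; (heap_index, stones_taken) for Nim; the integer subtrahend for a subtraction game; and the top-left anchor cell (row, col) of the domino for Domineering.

PV length from [X./.O/X./..]: 5 plies

p1 O@[X./.O/X./..]: (0,1)[XO/.O/X./..]-1 (1,0)[X./OO/X./..]+0* (2,1)[X./.O/XO/..]-1 (3,0)[X./.O/X./O.]-1 (3,1)[X./.O/X./.O]-1
p2 X@[X./OO/X./..]: (0,1)[XX/OO/X./..]+0* (2,1)[X./OO/XX/..]+0 (3,0)[X./OO/X./X.]-1 (3,1)[X./OO/X./.X]+0
p3 O@[XX/OO/X./..]: (2,1)[XX/OO/XO/..]+0* (3,0)[XX/OO/X./O.]+0 (3,1)[XX/OO/X./.O]+0
p4 X@[XX/OO/XO/..]: (3,0)[XX/OO/XO/X.]-1 (3,1)[XX/OO/XO/.X]+0*
p5 O@[XX/OO/XO/.X]: (3,0)[XX/OO/XO/OX]+0*
p6 X@[XX/OO/XO/OX] terminal +0; root [X./.O/X./..] d5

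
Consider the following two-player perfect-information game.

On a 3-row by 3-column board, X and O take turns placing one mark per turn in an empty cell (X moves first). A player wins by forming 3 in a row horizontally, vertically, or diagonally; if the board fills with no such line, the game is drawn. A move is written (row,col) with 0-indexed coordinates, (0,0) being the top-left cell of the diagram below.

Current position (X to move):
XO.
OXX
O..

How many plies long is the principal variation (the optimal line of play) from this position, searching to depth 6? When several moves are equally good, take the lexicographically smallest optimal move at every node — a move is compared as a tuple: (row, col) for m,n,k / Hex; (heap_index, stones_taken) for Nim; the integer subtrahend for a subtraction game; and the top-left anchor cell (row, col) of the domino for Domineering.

PV length from [XO./OXX/O..]: 1 ply

[XO./OXX/O..] X move#1: (0,2):+0/XOX/OXX/O.., (2,1):+0/XO./OXX/OX., (2,2):+1/XO./OXX/O.X*
[XO./OXX/O.X] end (terminal -1, O#2); searched XO./OXX/O.. to 6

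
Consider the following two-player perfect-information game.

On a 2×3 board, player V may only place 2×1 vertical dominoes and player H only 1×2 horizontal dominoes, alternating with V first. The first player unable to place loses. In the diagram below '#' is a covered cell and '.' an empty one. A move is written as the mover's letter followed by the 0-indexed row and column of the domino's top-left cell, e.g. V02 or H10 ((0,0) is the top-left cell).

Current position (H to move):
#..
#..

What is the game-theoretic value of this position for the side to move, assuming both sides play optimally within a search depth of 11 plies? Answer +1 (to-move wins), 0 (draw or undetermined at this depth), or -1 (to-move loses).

value(#../#.., H) = +1

p1 H@[#../#..]: H01[###/#..]+1* H11[#../###]+1
p2 V@[###/#..] terminal -1; root [#../#..] d11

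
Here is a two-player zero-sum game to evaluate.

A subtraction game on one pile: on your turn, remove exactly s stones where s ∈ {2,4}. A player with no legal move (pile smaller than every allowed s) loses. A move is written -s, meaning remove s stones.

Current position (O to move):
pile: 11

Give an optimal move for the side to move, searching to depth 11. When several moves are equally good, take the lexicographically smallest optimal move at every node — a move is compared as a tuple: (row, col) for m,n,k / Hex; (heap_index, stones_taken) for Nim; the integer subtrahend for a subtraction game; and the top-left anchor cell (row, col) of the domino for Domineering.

[11] O move#1: -2:-1/9, -4:+1/7*
[7] X move#2: -2:-1/5*, -4:-1/3
[5] O move#3: -2:-1/3, -4:+1/1*
[1] end (terminal -1, X#4); searched 11 to 11

O's best at [11]: -4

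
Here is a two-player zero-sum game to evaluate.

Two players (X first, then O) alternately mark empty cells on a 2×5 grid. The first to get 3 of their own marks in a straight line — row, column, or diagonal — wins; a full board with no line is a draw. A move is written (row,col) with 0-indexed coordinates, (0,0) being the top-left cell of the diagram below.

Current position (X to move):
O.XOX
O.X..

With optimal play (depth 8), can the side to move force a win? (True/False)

X winning at [O.XOX/O.X..]: True

p1 X@[O.XOX/O.X..]: (0,1)[OXXOX/O.X..]+0 (1,1)[O.XOX/OXX..]+0 (1,3)[O.XOX/O.XX.]+1* (1,4)[O.XOX/O.X.X]+0
p2 O@[O.XOX/O.XX.]: (0,1)[OOXOX/O.XX.]-1* (1,1)[O.XOX/OOXX.]-1 (1,4)[O.XOX/O.XXO]-1
p3 X@[OOXOX/O.XX.]: (1,1)[OOXOX/OXXX.]+1* (1,4)[OOXOX/O.XXX]+1
p4 O@[OOXOX/OXXX.] terminal -1; root [O.XOX/O.X..] d8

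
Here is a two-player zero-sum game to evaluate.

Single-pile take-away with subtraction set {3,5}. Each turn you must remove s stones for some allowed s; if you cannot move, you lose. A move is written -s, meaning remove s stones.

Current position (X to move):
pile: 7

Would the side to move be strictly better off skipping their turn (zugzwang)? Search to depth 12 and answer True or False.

zugzwang(7, X) = False

[7] X move#1: -3:-1/4, -5:+1/2*
[2] end (terminal -1, O#2); searched 7 to 12
if X skipped the turn, O would face:
~ [7] O move#1: -3:-1/4, -5:+1/2*
~ [2] end (terminal -1, X#2); searched 7 to 12
compare (X): move=+1 vs pass=-1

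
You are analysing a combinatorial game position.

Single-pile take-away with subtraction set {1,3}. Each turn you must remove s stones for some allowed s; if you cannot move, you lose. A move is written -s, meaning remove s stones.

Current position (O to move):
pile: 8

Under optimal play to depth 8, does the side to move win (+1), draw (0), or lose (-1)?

p1 O@[8]: -1[7]-1* -3[5]-1
p2 X@[7]: -1[6]+1* -3[4]+1
p3 O@[6]: -1[5]-1* -3[3]-1
p4 X@[5]: -1[4]+1* -3[2]+1
p5 O@[4]: -1[3]-1* -3[1]-1
p6 X@[3]: -1[2]+1* -3[0]+1
p7 O@[2]: -1[1]-1*
p8 X@[1]: -1[0]+1*
p9 O@[0] terminal -1; root [8] d8

value(8, O) = -1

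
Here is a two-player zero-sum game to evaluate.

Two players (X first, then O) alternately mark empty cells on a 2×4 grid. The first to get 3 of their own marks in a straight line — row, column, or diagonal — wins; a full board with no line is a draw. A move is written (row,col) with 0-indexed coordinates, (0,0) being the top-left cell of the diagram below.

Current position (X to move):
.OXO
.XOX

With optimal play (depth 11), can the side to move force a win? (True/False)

ply 1, X at .OXO/.XOX | (0,0)=+0→XOXO/.XOX*; (1,0)=+0→.OXO/XXOX
ply 2, O at XOXO/.XOX | (1,0)=+0→XOXO/OXOX*
ply 3: XOXO/OXOX is terminal +0 (X); from .OXO/.XOX depth 11

X winning at [.OXO/.XOX]: False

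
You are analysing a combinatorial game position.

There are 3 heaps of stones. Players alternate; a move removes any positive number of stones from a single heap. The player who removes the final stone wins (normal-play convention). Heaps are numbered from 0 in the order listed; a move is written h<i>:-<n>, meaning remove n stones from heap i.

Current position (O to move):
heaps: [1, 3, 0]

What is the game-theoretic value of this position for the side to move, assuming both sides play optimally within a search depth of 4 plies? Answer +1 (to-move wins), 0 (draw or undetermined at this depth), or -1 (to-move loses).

value((1,3,0), O) = +1

[(1,3,0)] O move#1: h0:-1:-1/(0,3,0), h1:-1:-1/(1,2,0), h1:-2:+1/(1,1,0)*, h1:-3:-1/(1,0,0)
[(1,1,0)] X move#2: h0:-1:-1/(0,1,0)*, h1:-1:-1/(1,0,0)
[(0,1,0)] O move#3: h1:-1:+1/(0,0,0)*
[(0,0,0)] end (terminal -1, X#4); searched (1,3,0) to 4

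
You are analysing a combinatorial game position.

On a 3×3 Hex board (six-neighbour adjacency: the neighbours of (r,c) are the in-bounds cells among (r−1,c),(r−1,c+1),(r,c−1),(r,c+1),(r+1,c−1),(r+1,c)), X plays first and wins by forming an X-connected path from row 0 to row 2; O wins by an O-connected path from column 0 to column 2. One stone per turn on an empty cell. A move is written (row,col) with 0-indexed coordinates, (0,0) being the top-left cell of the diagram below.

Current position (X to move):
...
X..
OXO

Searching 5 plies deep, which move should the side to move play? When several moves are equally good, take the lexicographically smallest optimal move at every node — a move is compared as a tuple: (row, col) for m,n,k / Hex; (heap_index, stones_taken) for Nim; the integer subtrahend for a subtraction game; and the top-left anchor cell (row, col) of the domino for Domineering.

p1 X@[.../X../OXO]: (0,0)[X../X../OXO]-1 (0,1)[.X./X../OXO]-1 (0,2)[..X/X../OXO]+1* (1,1)[.../XX./OXO]+1 (1,2)[.../X.X/OXO]+1
p2 O@[..X/X../OXO]: (0,0)[O.X/X../OXO]-1* (0,1)[.OX/X../OXO]-1 (1,1)[..X/XO./OXO]-1 (1,2)[..X/X.O/OXO]-1
p3 X@[O.X/X../OXO]: (0,1)[OXX/X../OXO]+1* (1,1)[O.X/XX./OXO]+1 (1,2)[O.X/X.X/OXO]+1
p4 O@[OXX/X../OXO]: (1,1)[OXX/XO./OXO]-1* (1,2)[OXX/X.O/OXO]-1
p5 X@[OXX/XO./OXO]: (1,2)[OXX/XOX/OXO]+1*
p6 O@[OXX/XOX/OXO] terminal -1; root [.../X../OXO] d5

X's best at [.../X../OXO]: (0,2)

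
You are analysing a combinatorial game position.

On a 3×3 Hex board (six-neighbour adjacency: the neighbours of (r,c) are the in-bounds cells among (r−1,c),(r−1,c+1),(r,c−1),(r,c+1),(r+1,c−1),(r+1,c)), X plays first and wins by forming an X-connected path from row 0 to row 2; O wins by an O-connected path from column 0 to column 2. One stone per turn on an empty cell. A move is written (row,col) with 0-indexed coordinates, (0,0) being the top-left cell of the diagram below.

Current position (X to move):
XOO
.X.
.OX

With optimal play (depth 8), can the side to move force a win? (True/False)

X winning at [XOO/.X./.OX]: True

p1 X@[XOO/.X./.OX]: (1,0)[XOO/XX./.OX]+1* (1,2)[XOO/.XX/.OX]-1 (2,0)[XOO/.X./XOX]-1
p2 O@[XOO/XX./.OX]: (1,2)[XOO/XXO/.OX]-1* (2,0)[XOO/XX./OOX]-1
p3 X@[XOO/XXO/.OX]: (2,0)[XOO/XXO/XOX]+1*
p4 O@[XOO/XXO/XOX] terminal -1; root [XOO/.X./.OX] d8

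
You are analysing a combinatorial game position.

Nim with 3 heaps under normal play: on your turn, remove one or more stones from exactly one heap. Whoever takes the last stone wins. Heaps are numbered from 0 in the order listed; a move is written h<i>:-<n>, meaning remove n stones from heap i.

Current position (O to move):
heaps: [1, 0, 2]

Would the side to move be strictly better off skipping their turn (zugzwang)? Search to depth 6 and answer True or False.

zugzwang((1,0,2), O) = False

[(1,0,2)] O move#1: h0:-1:-1/(0,0,2), h2:-1:+1/(1,0,1)*, h2:-2:-1/(1,0,0)
[(1,0,1)] X move#2: h0:-1:-1/(0,0,1)*, h2:-1:-1/(1,0,0)
[(0,0,1)] O move#3: h2:-1:+1/(0,0,0)*
[(0,0,0)] end (terminal -1, X#4); searched (1,0,2) to 6
if O skipped the turn, X would face:
~ [(1,0,2)] X move#1: h0:-1:-1/(0,0,2), h2:-1:+1/(1,0,1)*, h2:-2:-1/(1,0,0)
~ [(1,0,1)] O move#2: h0:-1:-1/(0,0,1)*, h2:-1:-1/(1,0,0)
~ [(0,0,1)] X move#3: h2:-1:+1/(0,0,0)*
~ [(0,0,0)] end (terminal -1, O#4); searched (1,0,2) to 6
compare (O): move=+1 vs pass=-1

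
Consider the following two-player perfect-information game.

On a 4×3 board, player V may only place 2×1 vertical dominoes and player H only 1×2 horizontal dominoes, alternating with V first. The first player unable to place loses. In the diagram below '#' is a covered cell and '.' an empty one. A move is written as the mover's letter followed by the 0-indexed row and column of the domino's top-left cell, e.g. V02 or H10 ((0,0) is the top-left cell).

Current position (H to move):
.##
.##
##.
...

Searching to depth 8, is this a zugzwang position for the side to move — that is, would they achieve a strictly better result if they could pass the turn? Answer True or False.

zugzwang(.##/.##/##./..., H) = False

p1 H@[.##/.##/##./...]: H30[.##/.##/##./##.]-1* H31[.##/.##/##./.##]-1
p2 V@[.##/.##/##./##.]: V00[###/###/##./##.]+1* V22[.##/.##/###/###]+1
p3 H@[###/###/##./##.] terminal -1; root [.##/.##/##./...] d8
pass branch (V moves first from the same position):
  | p1 V@[.##/.##/##./...]: V00[###/###/##./...]-1 V22[.##/.##/###/..#]+1*
  | p2 H@[.##/.##/###/..#]: H30[.##/.##/###/###]-1*
  | p3 V@[.##/.##/###/###]: V00[###/###/###/###]+1*
  | p4 H@[###/###/###/###] terminal -1; root [.##/.##/##./...] d8
H moving scores -1; H passing scores -1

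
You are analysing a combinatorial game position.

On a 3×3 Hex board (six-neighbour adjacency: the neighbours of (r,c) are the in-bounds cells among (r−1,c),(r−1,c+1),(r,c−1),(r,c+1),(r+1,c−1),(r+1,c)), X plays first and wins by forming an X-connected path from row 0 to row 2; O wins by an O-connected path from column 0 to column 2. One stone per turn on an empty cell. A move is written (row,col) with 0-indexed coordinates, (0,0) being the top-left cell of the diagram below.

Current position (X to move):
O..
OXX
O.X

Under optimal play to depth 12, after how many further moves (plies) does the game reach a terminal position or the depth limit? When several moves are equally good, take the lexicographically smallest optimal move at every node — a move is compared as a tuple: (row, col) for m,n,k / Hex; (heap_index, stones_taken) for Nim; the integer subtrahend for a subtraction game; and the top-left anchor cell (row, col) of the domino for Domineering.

PV length from [O../OXX/O.X]: 1 ply

ply 1, X at O../OXX/O.X | (0,1)=+1→OX./OXX/O.X*; (0,2)=+1→O.X/OXX/O.X; (2,1)=+1→O../OXX/OXX
ply 2: OX./OXX/O.X is terminal -1 (O); from O../OXX/O.X depth 12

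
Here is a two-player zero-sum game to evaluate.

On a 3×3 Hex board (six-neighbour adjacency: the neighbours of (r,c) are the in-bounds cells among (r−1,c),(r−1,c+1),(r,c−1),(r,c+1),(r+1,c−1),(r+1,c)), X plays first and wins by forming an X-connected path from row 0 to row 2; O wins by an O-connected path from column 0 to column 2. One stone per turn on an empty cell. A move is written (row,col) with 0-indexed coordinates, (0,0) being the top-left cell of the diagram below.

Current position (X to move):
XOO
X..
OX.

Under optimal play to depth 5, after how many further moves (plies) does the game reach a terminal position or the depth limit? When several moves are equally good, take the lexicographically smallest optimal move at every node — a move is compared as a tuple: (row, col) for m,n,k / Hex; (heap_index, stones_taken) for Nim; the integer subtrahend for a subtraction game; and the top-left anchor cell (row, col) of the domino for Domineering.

PV length from [XOO/X../OX.]: 1 ply

ply 1, X at XOO/X../OX. | (1,1)=+1→XOO/XX./OX.*; (1,2)=-1→XOO/X.X/OX.; (2,2)=-1→XOO/X../OXX
ply 2: XOO/XX./OX. is terminal -1 (O); from XOO/X../OX. depth 5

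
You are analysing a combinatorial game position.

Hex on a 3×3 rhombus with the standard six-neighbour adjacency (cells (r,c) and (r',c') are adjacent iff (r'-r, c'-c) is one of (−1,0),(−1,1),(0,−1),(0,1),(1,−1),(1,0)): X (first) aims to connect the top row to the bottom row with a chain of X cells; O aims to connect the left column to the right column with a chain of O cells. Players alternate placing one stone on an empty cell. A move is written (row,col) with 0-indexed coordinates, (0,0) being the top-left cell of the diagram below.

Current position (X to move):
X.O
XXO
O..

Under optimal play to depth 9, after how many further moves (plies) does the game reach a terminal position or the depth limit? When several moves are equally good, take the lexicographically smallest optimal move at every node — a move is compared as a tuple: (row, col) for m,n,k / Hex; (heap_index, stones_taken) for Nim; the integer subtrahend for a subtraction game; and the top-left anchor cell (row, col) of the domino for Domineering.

[X.O/XXO/O..] X move#1: (0,1):-1/XXO/XXO/O.., (2,1):+1/X.O/XXO/OX.*, (2,2):-1/X.O/XXO/O.X
[X.O/XXO/OX.] end (terminal -1, O#2); searched X.O/XXO/O.. to 9

PV length from [X.O/XXO/O..]: 1 ply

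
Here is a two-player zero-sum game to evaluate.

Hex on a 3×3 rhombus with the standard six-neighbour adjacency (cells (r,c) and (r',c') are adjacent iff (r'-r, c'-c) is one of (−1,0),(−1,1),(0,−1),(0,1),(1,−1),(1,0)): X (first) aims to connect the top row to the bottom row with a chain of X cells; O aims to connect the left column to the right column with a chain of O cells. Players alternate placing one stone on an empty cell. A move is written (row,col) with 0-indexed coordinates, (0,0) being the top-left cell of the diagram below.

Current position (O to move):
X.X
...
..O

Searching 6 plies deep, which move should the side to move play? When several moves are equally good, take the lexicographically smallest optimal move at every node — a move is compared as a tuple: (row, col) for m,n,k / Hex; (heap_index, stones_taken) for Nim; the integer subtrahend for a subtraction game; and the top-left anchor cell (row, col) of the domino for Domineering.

O's best at [X.X/.../..O]: (1,1)

[X.X/.../..O] O move#1: (0,1):-1/XOX/.../..O, (1,0):-1/X.X/O../..O, (1,1):+1/X.X/.O./..O*, (1,2):-1/X.X/..O/..O, (2,0):-1/X.X/.../O.O, (2,1):-1/X.X/.../.OO
[X.X/.O./..O] X move#2: (0,1):-1/XXX/.O./..O*, (1,0):-1/X.X/XO./..O, (1,2):-1/X.X/.OX/..O, (2,0):-1/X.X/.O./X.O, (2,1):-1/X.X/.O./.XO
[XXX/.O./..O] O move#3: (1,0):+1/XXX/OO./..O*, (1,2):+1/XXX/.OO/..O, (2,0):+1/XXX/.O./O.O, (2,1):+1/XXX/.O./.OO
[XXX/OO./..O] X move#4: (1,2):-1/XXX/OOX/..O*, (2,0):-1/XXX/OO./X.O, (2,1):-1/XXX/OO./.XO
[XXX/OOX/..O] O move#5: (2,0):-1/XXX/OOX/O.O, (2,1):+1/XXX/OOX/.OO*
[XXX/OOX/.OO] end (terminal -1, X#6); searched X.X/.../..O to 6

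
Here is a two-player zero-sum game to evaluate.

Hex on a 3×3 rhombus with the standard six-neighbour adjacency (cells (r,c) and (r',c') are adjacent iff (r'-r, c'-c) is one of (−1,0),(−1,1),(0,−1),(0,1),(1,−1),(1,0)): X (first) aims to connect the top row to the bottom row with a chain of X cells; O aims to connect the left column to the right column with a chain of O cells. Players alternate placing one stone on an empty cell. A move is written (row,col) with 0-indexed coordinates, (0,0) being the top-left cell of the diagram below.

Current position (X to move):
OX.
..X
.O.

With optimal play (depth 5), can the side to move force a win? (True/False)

[OX./..X/.O.] X move#1: (0,2):+1/OXX/..X/.O.*, (1,0):+1/OX./X.X/.O., (1,1):+1/OX./.XX/.O., (2,0):+1/OX./..X/XO., (2,2):+1/OX./..X/.OX
[OXX/..X/.O.] O move#2: (1,0):-1/OXX/O.X/.O.*, (1,1):-1/OXX/.OX/.O., (2,0):-1/OXX/..X/OO., (2,2):-1/OXX/..X/.OO
[OXX/O.X/.O.] X move#3: (1,1):+1/OXX/OXX/.O.*, (2,0):+1/OXX/O.X/XO., (2,2):+1/OXX/O.X/.OX
[OXX/OXX/.O.] O move#4: (2,0):-1/OXX/OXX/OO.*, (2,2):-1/OXX/OXX/.OO
[OXX/OXX/OO.] X move#5: (2,2):+1/OXX/OXX/OOX*
[OXX/OXX/OOX] end (terminal -1, O#6); searched OX./..X/.O. to 5

X winning at [OX./..X/.O.]: True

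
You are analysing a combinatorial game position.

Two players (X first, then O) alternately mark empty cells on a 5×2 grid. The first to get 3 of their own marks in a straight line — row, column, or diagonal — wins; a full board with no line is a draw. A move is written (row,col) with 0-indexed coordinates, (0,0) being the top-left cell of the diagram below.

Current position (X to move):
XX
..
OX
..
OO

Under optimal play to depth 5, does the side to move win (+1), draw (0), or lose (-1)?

value(XX/../OX/../OO, X) = +1

[XX/../OX/../OO] X move#1: (1,0):-1/XX/X./OX/../OO, (1,1):+1/XX/.X/OX/../OO*, (3,0):+0/XX/../OX/X./OO, (3,1):-1/XX/../OX/.X/OO
[XX/.X/OX/../OO] end (terminal -1, O#2); searched XX/../OX/../OO to 5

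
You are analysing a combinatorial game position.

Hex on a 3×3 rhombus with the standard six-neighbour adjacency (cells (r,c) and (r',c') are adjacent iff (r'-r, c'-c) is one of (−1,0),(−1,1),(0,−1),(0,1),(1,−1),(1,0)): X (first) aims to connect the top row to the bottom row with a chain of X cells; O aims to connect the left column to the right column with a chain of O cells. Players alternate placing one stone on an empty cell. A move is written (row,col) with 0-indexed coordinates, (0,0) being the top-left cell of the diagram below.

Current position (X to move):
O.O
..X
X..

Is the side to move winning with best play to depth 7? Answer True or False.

X winning at [O.O/..X/X..]: True

p1 X@[O.O/..X/X..]: (0,1)[OXO/..X/X..]+1* (1,0)[O.O/X.X/X..]-1 (1,1)[O.O/.XX/X..]-1 (2,1)[O.O/..X/XX.]-1 (2,2)[O.O/..X/X.X]-1
p2 O@[OXO/..X/X..]: (1,0)[OXO/O.X/X..]-1* (1,1)[OXO/.OX/X..]-1 (2,1)[OXO/..X/XO.]-1 (2,2)[OXO/..X/X.O]-1
p3 X@[OXO/O.X/X..]: (1,1)[OXO/OXX/X..]+1* (2,1)[OXO/O.X/XX.]-1 (2,2)[OXO/O.X/X.X]-1
p4 O@[OXO/OXX/X..] terminal -1; root [O.O/..X/X..] d7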